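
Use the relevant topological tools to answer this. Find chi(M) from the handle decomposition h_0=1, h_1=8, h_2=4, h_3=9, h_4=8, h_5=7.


Handles of index k contribute (-1)^k to chi (same as CW cells).
chi = (1) + (-8) + (4) + (-9) + (8) + (-7) = -11

-11


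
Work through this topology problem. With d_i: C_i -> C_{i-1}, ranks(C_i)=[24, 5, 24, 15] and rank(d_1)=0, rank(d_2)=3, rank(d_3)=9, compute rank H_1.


rank H_k = rank(ker d_k) - rank(im d_{k+1}).
rank(ker d_1) = rank(C_1) - rank(d_1) = 5 - 0 = 5.
rank(im d_{1+1}) = 3.
rank H_1 = 5 - 3 = 2

2


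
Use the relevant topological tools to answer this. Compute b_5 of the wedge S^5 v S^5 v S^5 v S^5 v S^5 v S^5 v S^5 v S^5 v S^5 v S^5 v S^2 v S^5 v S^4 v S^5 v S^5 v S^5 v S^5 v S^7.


For a wedge of spheres, H_k (k>0) is free on one generator per sphere of dimension k.
Spheres of dimension 5: count = 15.
b_5 = 15

15


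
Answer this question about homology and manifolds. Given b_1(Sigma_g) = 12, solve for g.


For a closed orientable surface: b_1 = 2g.
12 = 2g
g = 12 / 2 = 6

6


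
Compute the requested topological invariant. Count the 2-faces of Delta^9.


Delta^9 has 9+1 vertices. A 2-face is a choice of 2+1 vertices.
f_2 = C(9+1, 2+1) = C(10,3) = 120

120


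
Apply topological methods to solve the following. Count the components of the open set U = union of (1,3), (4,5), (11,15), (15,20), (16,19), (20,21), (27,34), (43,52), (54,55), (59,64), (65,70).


Sort and merge overlapping open intervals.
Merged: (1,3), (4,5), (11,15), (15,20), (20,21), (27,34), (43,52), (54,55), (59,64), (65,70).
Number of components = 10

10


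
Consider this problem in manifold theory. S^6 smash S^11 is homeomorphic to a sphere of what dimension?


S^m ^ S^n = S^{m+n}.
k = 6 + 11 = 17

17


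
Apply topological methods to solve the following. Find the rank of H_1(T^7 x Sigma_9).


pi_1(A x B) = pi_1(A) x pi_1(B); rank of abelianization = b_1.
b_1(T^7) = 7, b_1(Sigma_9) = 2*9 = 18.
b_1(product) = 7 + 18 = 25

25


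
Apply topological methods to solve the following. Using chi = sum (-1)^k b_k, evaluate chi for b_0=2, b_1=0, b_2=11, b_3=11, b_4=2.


chi = sum_k (-1)^k b_k.
= (2) + (0) + (11) + (-11) + (2)
= 4

4


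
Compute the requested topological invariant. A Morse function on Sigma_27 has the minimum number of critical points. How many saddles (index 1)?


A perfect Morse function has m_k = b_k.
For Sigma_27: b_0=1, b_1=2g=54, b_2=1.
Saddles m_1 = 2g = 54

54


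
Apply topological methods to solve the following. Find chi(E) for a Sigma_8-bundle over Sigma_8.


For a fiber bundle F -> E -> B (with CW structure): chi(E) = chi(B) * chi(F).
chi(Sigma_8) = -14, chi(Sigma_8) = -14.
chi(E) = (-14) * (-14) = 196

196


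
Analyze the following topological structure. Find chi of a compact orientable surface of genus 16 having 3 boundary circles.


For a compact orientable surface with genus g and b boundary components: chi = 2 - 2g - b.
chi = 2 - 2*16 - 3 = 2 - 32 - 3 = -33

-33


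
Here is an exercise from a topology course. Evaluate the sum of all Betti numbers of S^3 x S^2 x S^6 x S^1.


Total Betti number is multiplicative under products.
Each S^d (d>=1) has total Betti number 2.
There are 4 sphere factors.
Total = 2^4 = 16

16


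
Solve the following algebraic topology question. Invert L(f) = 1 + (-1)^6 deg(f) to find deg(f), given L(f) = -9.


L(f) = 1 + (-1)^6 deg(f) on S^6.
-9 = 1 + (-1)^6 * deg(f)
(-1)^6 * deg(f) = -10
deg(f) = -10

-10


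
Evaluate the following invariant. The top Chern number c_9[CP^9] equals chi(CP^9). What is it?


For any closed oriented manifold, <e(TM),[M]> = chi(M).
chi(CP^9) = 9+1 = 10

10


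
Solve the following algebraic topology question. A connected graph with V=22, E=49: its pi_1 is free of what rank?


For a connected graph: rank(pi_1) = b_1 = E - V + 1 = 1 - chi.
chi = V - E = 22 - 49 = -27.
rank = 1 - (-27) = 49 - 22 + 1 = 28

28


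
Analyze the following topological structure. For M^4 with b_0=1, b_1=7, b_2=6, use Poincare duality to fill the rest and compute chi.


By Poincare duality b_k = b_{4-k}, so full Betti numbers: b_0=1, b_1=7, b_2=6, b_3=7, b_4=1.
chi = sum (-1)^k b_k = -6

-6


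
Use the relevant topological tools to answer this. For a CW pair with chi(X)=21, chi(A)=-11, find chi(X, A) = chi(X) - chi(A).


Relative Euler characteristic: chi(X, A) = chi(X) - chi(A).
= 21 - (-11) = 32

32


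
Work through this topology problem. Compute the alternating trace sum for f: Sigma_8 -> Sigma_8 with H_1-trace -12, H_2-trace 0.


L(f) = tr(f_0*) - tr(f_1*) + tr(f_2*).
= 1 - (-12) + (0)
= 13

13


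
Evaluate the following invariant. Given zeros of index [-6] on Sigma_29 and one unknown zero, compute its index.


Poincare-Hopf: sum of indices = chi(M).
chi(Sigma_29) = 2 - 2*29 = -56.
Sum of known indices = -6.
x = chi - (sum known) = -56 - (-6) = -50

-50


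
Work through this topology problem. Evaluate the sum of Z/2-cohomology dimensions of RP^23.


H^k(RP^23; Z/2) = Z/2 for each 0 <= k <= 23.
Total dimension = 23 + 1 = 24

24


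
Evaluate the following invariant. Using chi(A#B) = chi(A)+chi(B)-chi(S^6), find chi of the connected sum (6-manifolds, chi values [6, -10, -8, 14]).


For n-manifolds: chi(A#B) = chi(A) + chi(B) - chi(S^6).
chi(S^6) = 1 + (-1)^6 = 2.
chi(#) = (sum chi_i) - (4-1)*chi(S^6) = 2 - 3*2 = -4

-4


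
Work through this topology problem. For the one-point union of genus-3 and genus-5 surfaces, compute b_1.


For a wedge: H_1(A v B) = H_1(A) + H_1(B).
b_1(Sigma_3) = 6, b_1(Sigma_5) = 10.
b_1 = 6 + 10 = 16

16


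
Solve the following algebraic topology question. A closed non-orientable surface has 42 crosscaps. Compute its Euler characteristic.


For a non-orientable closed surface with k crosscaps: chi = 2 - k.
Here k = 42.
chi = 2 - 42 = -40

-40


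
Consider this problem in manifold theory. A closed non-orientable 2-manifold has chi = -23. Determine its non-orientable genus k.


chi = 2 - k for closed non-orientable surfaces with k crosscaps.
-23 = 2 - k
k = 2 - (-23) = 25

25


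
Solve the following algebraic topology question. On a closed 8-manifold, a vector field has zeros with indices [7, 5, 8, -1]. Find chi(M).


Poincare-Hopf: chi(M) = sum of indices of zeros.
chi = (7) + (5) + (8) + (-1) = 19

19


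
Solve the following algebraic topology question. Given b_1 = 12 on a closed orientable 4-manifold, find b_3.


Poincare duality for closed orientable n-manifolds: b_k = b_{n-k}.
Here n = 4, so b_3 = b_1 = 12

12


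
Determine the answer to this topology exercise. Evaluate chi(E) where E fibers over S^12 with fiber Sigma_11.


chi(S^12) = 2 (n even), chi(Sigma_11) = 2 - 2*11 = -20.
chi(E) = 2 * (-20) = -40

-40


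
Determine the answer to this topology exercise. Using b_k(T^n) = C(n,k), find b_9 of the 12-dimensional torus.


By the Kunneth formula, b_k(T^n) = C(n,k).
b_9(T^12) = C(12,9).
C(12,9) = 12!/(9!*3!) = 220

220


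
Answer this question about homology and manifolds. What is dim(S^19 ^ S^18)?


S^m ^ S^n = S^{m+n}.
k = 19 + 18 = 37

37


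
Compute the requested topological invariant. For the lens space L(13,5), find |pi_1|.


pi_1(L(p,q)) = Z/pZ for any q coprime to p.
|pi_1(L(13,5))| = 13

13


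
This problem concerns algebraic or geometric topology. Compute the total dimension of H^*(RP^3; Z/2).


H^k(RP^3; Z/2) = Z/2 for each 0 <= k <= 3.
Total dimension = 3 + 1 = 4

4


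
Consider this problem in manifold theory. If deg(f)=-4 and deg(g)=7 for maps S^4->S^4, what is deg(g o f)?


Degree is multiplicative under composition: deg(g o f) = deg(g) * deg(f).
= 7 * -4 = -28

-28


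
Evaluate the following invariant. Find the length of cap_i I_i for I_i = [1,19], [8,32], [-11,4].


Intersection = [max(a_i), min(b_i)] = [8, 4].
Since 8 > 4, the intersection is empty.
Length = 0

0


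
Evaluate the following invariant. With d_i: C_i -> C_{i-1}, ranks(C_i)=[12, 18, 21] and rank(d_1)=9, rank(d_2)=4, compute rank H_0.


rank H_k = rank(ker d_k) - rank(im d_{k+1}).
rank(ker d_0) = rank(C_0) - rank(d_0) = 12 - 0 = 12.
rank(im d_{0+1}) = 9.
rank H_0 = 12 - 9 = 3

3


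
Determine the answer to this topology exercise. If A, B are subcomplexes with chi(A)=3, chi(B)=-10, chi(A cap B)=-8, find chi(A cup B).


chi(A cup B) = chi(A) + chi(B) - chi(A cap B)
= 3 + (-10) - (-8)
= 1

1


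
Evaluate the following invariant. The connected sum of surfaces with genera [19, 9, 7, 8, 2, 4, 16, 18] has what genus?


Genus is additive under connected sum of orientable surfaces.
g = 19 + 9 + 7 + 8 + 2 + 4 + 16 + 18 = 83

83


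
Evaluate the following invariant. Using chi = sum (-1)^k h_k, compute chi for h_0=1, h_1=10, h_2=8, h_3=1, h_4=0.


Handles of index k contribute (-1)^k to chi (same as CW cells).
chi = (1) + (-10) + (8) + (-1) + (0) = -2

-2


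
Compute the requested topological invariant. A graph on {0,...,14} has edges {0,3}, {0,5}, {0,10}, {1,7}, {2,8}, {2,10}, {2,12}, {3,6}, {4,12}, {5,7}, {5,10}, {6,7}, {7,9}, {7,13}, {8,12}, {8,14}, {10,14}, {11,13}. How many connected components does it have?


Run DFS/union-find over 15 vertices.
V = 15, E = 18.
Number of components = 1

1


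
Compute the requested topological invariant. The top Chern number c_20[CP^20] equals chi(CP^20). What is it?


For any closed oriented manifold, <e(TM),[M]> = chi(M).
chi(CP^20) = 20+1 = 21

21


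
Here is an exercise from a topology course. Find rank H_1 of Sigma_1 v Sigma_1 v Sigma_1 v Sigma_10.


For a wedge X v Y: reduced H_k(X v Y) = H_k(X) + H_k(Y).
Each Sigma_g contributes b_1 = 2g.
b_1 = 2 + 2 + 2 + 20 = 26

26


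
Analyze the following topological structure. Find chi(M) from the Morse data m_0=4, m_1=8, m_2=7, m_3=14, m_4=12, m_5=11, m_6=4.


Morse theory: chi(M) = sum_k (-1)^k m_k where m_k = #(index-k critical points).
= (4) + (-8) + (7) + (-14) + (12) + (-11) + (4) = -6

-6


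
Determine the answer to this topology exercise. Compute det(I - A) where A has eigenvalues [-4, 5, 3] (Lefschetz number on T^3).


For a torus self-map: L(f) = det(I - A) where A acts on H_1.
L(f) = (1--4) * (1-5) * (1-3) = 5 * -4 * -2 = 40

40


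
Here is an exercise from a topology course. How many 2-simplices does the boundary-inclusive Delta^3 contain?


Delta^3 has 3+1 vertices. A 2-face is a choice of 2+1 vertices.
f_2 = C(3+1, 2+1) = C(4,3) = 4

4


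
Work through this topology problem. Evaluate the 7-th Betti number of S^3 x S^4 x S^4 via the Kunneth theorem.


Each S^d has Poincare polynomial 1 + t^d.
The product S^3 x S^4 x S^4 has Poincare polynomial prod(1+t^d_i).
Expanding: b_0=1, b_3=1, b_4=2, b_7=2, b_8=1, b_11=1.
b_7 = 2

2


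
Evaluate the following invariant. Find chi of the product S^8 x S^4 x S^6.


chi is multiplicative: chi(X x Y) = chi(X) chi(Y).
Each even-dim sphere has chi = 2. There are 3 factors.
chi = 2^3 = 8

8


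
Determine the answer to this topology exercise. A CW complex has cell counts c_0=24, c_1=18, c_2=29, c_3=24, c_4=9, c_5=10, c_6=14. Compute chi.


chi = sum_k (-1)^k c_k.
= (-1)^0*24 + (-1)^1*18 + (-1)^2*29 + (-1)^3*24 + (-1)^4*9 + (-1)^5*10 + (-1)^6*14
= (24) + (-18) + (29) + (-24) + (9) + (-10) + (14)
= 24

24


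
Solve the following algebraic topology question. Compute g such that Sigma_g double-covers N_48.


chi(N_48) = 2 - 48 = -46.
Double cover: chi(Sigma_g) = 2 * chi(N_48) = 2*(-46) = -92.
2 - 2g = -92, so g = (2 - (-92))/2 = 94/2 = 47

47


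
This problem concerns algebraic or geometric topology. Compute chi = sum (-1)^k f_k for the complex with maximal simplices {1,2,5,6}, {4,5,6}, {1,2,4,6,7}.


Enumerate all faces; f-vector: f_0=6, f_1=14, f_2=14, f_3=6, f_4=1.
chi = sum (-1)^k f_k = 1

1


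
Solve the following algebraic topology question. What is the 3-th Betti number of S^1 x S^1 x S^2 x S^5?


Each S^d has Poincare polynomial 1 + t^d.
The product S^1 x S^1 x S^2 x S^5 has Poincare polynomial prod(1+t^d_i).
Expanding: b_0=1, b_1=2, b_2=2, b_3=2, b_4=1, b_5=1, b_6=2, b_7=2, b_8=2, b_9=1.
b_3 = 2

2


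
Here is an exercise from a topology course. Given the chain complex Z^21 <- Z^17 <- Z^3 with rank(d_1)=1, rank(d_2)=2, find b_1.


rank H_k = rank(ker d_k) - rank(im d_{k+1}).
rank(ker d_1) = rank(C_1) - rank(d_1) = 17 - 1 = 16.
rank(im d_{1+1}) = 2.
rank H_1 = 16 - 2 = 14

14


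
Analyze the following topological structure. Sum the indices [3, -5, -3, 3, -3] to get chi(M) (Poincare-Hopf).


Poincare-Hopf: chi(M) = sum of indices of zeros.
chi = (3) + (-5) + (-3) + (3) + (-3) = -5

-5


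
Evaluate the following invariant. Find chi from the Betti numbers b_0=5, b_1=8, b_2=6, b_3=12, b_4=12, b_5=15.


chi = sum_k (-1)^k b_k.
= (5) + (-8) + (6) + (-12) + (12) + (-15)
= -12

-12


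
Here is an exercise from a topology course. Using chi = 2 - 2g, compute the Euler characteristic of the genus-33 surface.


For a closed orientable surface of genus g: chi = 2 - 2g.
Here g = 33.
chi = 2 - 2*33 = 2 - 66 = -64

-64


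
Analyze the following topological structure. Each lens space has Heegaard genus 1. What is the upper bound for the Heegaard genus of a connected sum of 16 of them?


Heegaard genus satisfies g(A#B) <= g(A) + g(B).
Each lens space has g = 1.
Upper bound: 16 * 1 = 16

16


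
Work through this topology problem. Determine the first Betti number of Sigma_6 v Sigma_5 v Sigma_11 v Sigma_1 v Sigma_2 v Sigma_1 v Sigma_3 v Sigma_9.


For a wedge X v Y: reduced H_k(X v Y) = H_k(X) + H_k(Y).
Each Sigma_g contributes b_1 = 2g.
b_1 = 12 + 10 + 22 + 2 + 4 + 2 + 6 + 18 = 76

76


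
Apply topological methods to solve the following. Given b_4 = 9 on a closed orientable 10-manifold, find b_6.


Poincare duality for closed orientable n-manifolds: b_k = b_{n-k}.
Here n = 10, so b_6 = b_4 = 9

9


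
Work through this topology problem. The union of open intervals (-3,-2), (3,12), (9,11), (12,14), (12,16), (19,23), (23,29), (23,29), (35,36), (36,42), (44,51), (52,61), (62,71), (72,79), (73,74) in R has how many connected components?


Sort and merge overlapping open intervals.
Merged: (-3,-2), (3,12), (12,16), (19,23), (23,29), (35,36), (36,42), (44,51), (52,61), (62,71), (72,79).
Number of components = 11

11


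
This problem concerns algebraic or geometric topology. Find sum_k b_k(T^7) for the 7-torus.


b_k(T^7) = C(7,k), so the sum over k is sum_k C(7,k) = 2^7.
Total = 2^7 = 128

128


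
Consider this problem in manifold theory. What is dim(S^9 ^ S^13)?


S^m ^ S^n = S^{m+n}.
k = 9 + 13 = 22

22


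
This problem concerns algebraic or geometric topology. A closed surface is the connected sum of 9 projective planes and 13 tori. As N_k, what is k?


Since a >= 1, the sum is non-orientable; each T^2 can be replaced by RP^2 # RP^2 (since T^2#RP^2 = 3RP^2).
Total crosscaps k = 9 + 2*13 = 35.
Check via chi: chi = 9*1 + 13*0 - (9+13-1)*2 = -33 = 2 - k = -33. Consistent.

35


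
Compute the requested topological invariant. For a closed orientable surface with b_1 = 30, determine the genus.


For a closed orientable surface: b_1 = 2g.
30 = 2g
g = 30 / 2 = 15

15


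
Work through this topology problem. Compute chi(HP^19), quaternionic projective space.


HP^19 has one cell in each dimension 0, 4, ..., 4*19 (19+1 cells, all even-dim).
chi = 19 + 1 = 20

20


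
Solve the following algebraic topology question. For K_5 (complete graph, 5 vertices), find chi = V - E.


K_5: V = 5, E = C(5,2) = 10.
chi = V - E = 5 - 10 = -5

-5


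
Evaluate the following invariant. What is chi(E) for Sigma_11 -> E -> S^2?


chi(S^2) = 2 (n even), chi(Sigma_11) = 2 - 2*11 = -20.
chi(E) = 2 * (-20) = -40

-40


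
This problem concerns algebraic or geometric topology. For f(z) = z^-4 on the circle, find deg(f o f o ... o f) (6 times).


deg(f) = -4. Degree is multiplicative: deg(f^6) = (deg f)^6.
deg(f^6) = (-4)^6 = 4096

4096


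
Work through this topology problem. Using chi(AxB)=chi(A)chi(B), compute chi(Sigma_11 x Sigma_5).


chi(Sigma_11) = 2 - 2*11 = -20
chi(Sigma_5) = 2 - 2*5 = -8
chi(product) = (-20) * (-8) = 160

160


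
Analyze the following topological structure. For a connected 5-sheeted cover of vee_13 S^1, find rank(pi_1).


Nielsen-Schreier: an index-n subgroup of F_r is free of rank 1 + n(r-1).
Equivalently: chi(cover) = n*chi(base); chi(vee_r S^1) = 1 - 13 = -12.
chi(E) = 5*(-12) = -60; rank = 1 - chi(E) = 1 - (-60) = 61.
rank = 1 + 5*(13-1) = 1 + 60 = 61

61


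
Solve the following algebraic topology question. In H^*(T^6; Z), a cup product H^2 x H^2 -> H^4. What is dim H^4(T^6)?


Cup product: H^p x H^q -> H^{p+q}; here p+q = 2+2 = 4.
rank H^k(T^n) = C(n,k).
C(6,4) = 15

15


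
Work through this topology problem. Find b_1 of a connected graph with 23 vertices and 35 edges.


For a connected graph: rank(pi_1) = b_1 = E - V + 1 = 1 - chi.
chi = V - E = 23 - 35 = -12.
rank = 1 - (-12) = 35 - 23 + 1 = 13

13


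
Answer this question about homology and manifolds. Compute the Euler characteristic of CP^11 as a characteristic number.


For any closed oriented manifold, <e(TM),[M]> = chi(M).
chi(CP^11) = 11+1 = 12

12


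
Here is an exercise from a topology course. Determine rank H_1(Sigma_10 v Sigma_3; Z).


For a wedge: H_1(A v B) = H_1(A) + H_1(B).
b_1(Sigma_10) = 20, b_1(Sigma_3) = 6.
b_1 = 20 + 6 = 26

26


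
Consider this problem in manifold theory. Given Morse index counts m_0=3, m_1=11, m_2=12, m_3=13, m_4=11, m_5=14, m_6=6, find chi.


Morse theory: chi(M) = sum_k (-1)^k m_k where m_k = #(index-k critical points).
= (3) + (-11) + (12) + (-13) + (11) + (-14) + (6) = -6

-6


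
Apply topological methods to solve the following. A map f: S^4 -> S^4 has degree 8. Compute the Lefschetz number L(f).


On S^4: L(f) = tr(f_0*) + (-1)^4 tr(f_4*) = 1 + (-1)^4 * deg(f).
L(f) = 1 + (-1)^4 * 8 = 1 + 8 = 9

9


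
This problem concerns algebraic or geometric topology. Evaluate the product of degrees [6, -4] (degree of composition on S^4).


Degree is multiplicative: deg(composition) = product of degrees.
= (6) * (-4) = -24

-24


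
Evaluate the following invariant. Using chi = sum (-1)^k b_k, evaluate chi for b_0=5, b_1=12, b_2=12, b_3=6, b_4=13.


chi = sum_k (-1)^k b_k.
= (5) + (-12) + (12) + (-6) + (13)
= 12

12


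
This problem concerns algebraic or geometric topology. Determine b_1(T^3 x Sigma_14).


pi_1(A x B) = pi_1(A) x pi_1(B); rank of abelianization = b_1.
b_1(T^3) = 3, b_1(Sigma_14) = 2*14 = 28.
b_1(product) = 3 + 28 = 31

31


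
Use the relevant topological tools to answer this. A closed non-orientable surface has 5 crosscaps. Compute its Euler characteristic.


For a non-orientable closed surface with k crosscaps: chi = 2 - k.
Here k = 5.
chi = 2 - 5 = -3

-3


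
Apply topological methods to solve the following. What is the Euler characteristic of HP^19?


HP^19 has one cell in each dimension 0, 4, ..., 4*19 (19+1 cells, all even-dim).
chi = 19 + 1 = 20

20


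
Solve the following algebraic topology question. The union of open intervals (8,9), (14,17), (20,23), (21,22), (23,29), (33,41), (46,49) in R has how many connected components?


Sort and merge overlapping open intervals.
Merged: (8,9), (14,17), (20,23), (23,29), (33,41), (46,49).
Number of components = 6

6


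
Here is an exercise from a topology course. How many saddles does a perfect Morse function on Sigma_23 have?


A perfect Morse function has m_k = b_k.
For Sigma_23: b_0=1, b_1=2g=46, b_2=1.
Saddles m_1 = 2g = 46

46


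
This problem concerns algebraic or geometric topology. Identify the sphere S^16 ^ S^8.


S^m ^ S^n = S^{m+n}.
k = 16 + 8 = 24

24


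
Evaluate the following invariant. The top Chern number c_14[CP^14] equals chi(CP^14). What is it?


For any closed oriented manifold, <e(TM),[M]> = chi(M).
chi(CP^14) = 14+1 = 15

15


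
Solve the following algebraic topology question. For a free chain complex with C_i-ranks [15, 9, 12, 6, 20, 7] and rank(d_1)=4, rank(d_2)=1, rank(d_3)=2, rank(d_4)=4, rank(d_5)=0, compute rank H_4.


rank H_k = rank(ker d_k) - rank(im d_{k+1}).
rank(ker d_4) = rank(C_4) - rank(d_4) = 20 - 4 = 16.
rank(im d_{4+1}) = 0.
rank H_4 = 16 - 0 = 16

16


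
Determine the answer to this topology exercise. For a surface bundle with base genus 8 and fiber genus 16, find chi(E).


For a fiber bundle F -> E -> B (with CW structure): chi(E) = chi(B) * chi(F).
chi(Sigma_8) = -14, chi(Sigma_16) = -30.
chi(E) = (-14) * (-30) = 420

420


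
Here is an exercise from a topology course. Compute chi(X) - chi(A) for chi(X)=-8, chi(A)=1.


Relative Euler characteristic: chi(X, A) = chi(X) - chi(A).
= -8 - (1) = -9

-9


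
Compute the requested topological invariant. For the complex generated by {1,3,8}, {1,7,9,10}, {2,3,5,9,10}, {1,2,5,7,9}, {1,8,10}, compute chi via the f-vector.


Enumerate all faces; f-vector: f_0=8, f_1=23, f_2=24, f_3=11, f_4=2.
chi = sum (-1)^k f_k = 0

0


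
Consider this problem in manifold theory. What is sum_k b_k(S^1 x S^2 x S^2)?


Total Betti number is multiplicative under products.
Each S^d (d>=1) has total Betti number 2.
There are 3 sphere factors.
Total = 2^3 = 8

8


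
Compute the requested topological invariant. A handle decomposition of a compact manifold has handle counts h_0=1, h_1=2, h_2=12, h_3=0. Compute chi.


Handles of index k contribute (-1)^k to chi (same as CW cells).
chi = (1) + (-2) + (12) + (0) = 11

11


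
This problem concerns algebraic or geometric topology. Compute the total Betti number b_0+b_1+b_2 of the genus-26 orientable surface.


For Sigma_26: b_0 = 1, b_1 = 2g = 52, b_2 = 1.
Total = 1 + 52 + 1 = 54

54


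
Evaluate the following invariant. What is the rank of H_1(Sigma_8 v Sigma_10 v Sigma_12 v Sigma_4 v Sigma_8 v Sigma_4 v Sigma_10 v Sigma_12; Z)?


For a wedge X v Y: reduced H_k(X v Y) = H_k(X) + H_k(Y).
Each Sigma_g contributes b_1 = 2g.
b_1 = 16 + 20 + 24 + 8 + 16 + 8 + 20 + 24 = 136

136


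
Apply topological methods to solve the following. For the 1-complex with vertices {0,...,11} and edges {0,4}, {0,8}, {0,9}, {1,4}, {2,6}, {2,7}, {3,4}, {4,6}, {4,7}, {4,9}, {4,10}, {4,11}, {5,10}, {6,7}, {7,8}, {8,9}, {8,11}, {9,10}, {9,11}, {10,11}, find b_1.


b_1 = E - V + (number of components).
E = 20, V = 12, components = 1.
b_1 = 20 - 12 + 1 = 9

9


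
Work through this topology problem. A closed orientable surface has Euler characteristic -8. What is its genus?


chi = 2 - 2g for closed orientable surfaces.
-8 = 2 - 2g
2g = 2 - (-8) = 10
g = 5

5


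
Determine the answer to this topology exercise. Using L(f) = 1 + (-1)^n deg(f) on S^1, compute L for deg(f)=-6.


On S^1: L(f) = tr(f_0*) + (-1)^1 tr(f_1*) = 1 + (-1)^1 * deg(f).
L(f) = 1 + (-1)^1 * -6 = 1 + 6 = 7

7


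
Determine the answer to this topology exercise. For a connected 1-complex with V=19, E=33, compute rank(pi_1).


For a connected graph: rank(pi_1) = b_1 = E - V + 1 = 1 - chi.
chi = V - E = 19 - 33 = -14.
rank = 1 - (-14) = 33 - 19 + 1 = 15

15


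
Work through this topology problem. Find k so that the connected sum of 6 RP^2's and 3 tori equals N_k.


Since a >= 1, the sum is non-orientable; each T^2 can be replaced by RP^2 # RP^2 (since T^2#RP^2 = 3RP^2).
Total crosscaps k = 6 + 2*3 = 12.
Check via chi: chi = 6*1 + 3*0 - (6+3-1)*2 = -10 = 2 - k = -10. Consistent.

12


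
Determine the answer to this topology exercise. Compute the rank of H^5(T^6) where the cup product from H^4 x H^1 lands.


Cup product: H^p x H^q -> H^{p+q}; here p+q = 4+1 = 5.
rank H^k(T^n) = C(n,k).
C(6,5) = 6

6


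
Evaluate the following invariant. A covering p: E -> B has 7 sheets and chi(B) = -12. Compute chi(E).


For a finite covering: chi(E) = (number of sheets) * chi(B).
chi(E) = 7 * (-12) = -84

-84


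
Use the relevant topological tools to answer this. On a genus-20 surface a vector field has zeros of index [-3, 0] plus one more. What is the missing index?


Poincare-Hopf: sum of indices = chi(M).
chi(Sigma_20) = 2 - 2*20 = -38.
Sum of known indices = -3.
x = chi - (sum known) = -38 - (-3) = -35

-35


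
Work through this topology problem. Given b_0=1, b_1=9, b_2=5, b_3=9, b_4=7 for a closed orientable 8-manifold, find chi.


By Poincare duality b_k = b_{8-k}, so full Betti numbers: b_0=1, b_1=9, b_2=5, b_3=9, b_4=7, b_5=9, b_6=5, b_7=9, b_8=1.
chi = sum (-1)^k b_k = -17

-17


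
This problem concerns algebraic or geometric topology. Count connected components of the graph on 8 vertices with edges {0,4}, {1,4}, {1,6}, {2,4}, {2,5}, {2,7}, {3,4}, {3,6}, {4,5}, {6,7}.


Run DFS/union-find over 8 vertices.
V = 8, E = 10.
Number of components = 1

1


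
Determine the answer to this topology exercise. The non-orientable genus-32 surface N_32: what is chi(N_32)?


For a non-orientable closed surface with k crosscaps: chi = 2 - k.
Here k = 32.
chi = 2 - 32 = -30

-30


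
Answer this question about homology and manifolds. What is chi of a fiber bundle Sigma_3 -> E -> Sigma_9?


For a fiber bundle F -> E -> B (with CW structure): chi(E) = chi(B) * chi(F).
chi(Sigma_9) = -16, chi(Sigma_3) = -4.
chi(E) = (-16) * (-4) = 64

64


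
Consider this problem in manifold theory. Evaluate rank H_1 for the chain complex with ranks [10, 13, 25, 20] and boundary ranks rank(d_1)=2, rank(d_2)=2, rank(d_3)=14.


rank H_k = rank(ker d_k) - rank(im d_{k+1}).
rank(ker d_1) = rank(C_1) - rank(d_1) = 13 - 2 = 11.
rank(im d_{1+1}) = 2.
rank H_1 = 11 - 2 = 9

9


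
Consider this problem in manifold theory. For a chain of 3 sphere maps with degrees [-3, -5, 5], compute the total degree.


Degree is multiplicative: deg(composition) = product of degrees.
= (-3) * (-5) * (5) = 75

75


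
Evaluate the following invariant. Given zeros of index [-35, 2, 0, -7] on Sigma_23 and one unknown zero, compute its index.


Poincare-Hopf: sum of indices = chi(M).
chi(Sigma_23) = 2 - 2*23 = -44.
Sum of known indices = -40.
x = chi - (sum known) = -44 - (-40) = -4

-4


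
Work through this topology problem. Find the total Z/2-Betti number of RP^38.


H^k(RP^38; Z/2) = Z/2 for each 0 <= k <= 38.
Total dimension = 38 + 1 = 39

39


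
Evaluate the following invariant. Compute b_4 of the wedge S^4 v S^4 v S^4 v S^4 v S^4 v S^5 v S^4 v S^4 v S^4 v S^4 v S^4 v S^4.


For a wedge of spheres, H_k (k>0) is free on one generator per sphere of dimension k.
Spheres of dimension 4: count = 11.
b_4 = 11

11


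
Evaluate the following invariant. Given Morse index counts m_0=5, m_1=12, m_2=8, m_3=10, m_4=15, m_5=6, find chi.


Morse theory: chi(M) = sum_k (-1)^k m_k where m_k = #(index-k critical points).
= (5) + (-12) + (8) + (-10) + (15) + (-6) = 0

0


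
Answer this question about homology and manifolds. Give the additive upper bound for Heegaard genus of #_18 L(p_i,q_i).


Heegaard genus satisfies g(A#B) <= g(A) + g(B).
Each lens space has g = 1.
Upper bound: 18 * 1 = 18

18


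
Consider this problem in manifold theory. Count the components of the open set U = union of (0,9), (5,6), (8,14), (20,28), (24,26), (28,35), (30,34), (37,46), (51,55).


Sort and merge overlapping open intervals.
Merged: (0,14), (20,28), (28,35), (37,46), (51,55).
Number of components = 5

5


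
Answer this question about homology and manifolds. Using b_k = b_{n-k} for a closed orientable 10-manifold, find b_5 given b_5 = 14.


Poincare duality for closed orientable n-manifolds: b_k = b_{n-k}.
Here n = 10, so b_5 = b_5 = 14

14


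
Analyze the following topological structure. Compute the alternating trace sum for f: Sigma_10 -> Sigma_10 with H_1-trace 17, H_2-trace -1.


L(f) = tr(f_0*) - tr(f_1*) + tr(f_2*).
= 1 - (17) + (-1)
= -17

-17


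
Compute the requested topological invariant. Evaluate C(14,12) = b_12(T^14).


By the Kunneth formula, b_k(T^n) = C(n,k).
b_12(T^14) = C(14,12).
C(14,12) = 14!/(12!*2!) = 91

91


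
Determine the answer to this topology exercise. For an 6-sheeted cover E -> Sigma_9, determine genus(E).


For an n-sheeted cover: chi(E) = n * chi(B).
chi(Sigma_9) = 2 - 2*9 = -16.
chi(E) = 6 * (-16) = -96.
genus(E) = (2 - chi(E))/2 = (2 - (-96))/2 = 98/2 = 49

49


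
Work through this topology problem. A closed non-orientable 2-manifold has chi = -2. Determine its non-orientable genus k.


chi = 2 - k for closed non-orientable surfaces with k crosscaps.
-2 = 2 - k
k = 2 - (-2) = 4

4


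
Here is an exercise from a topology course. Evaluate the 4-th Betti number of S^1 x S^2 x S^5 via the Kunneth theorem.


Each S^d has Poincare polynomial 1 + t^d.
The product S^1 x S^2 x S^5 has Poincare polynomial prod(1+t^d_i).
Expanding: b_0=1, b_1=1, b_2=1, b_3=1, b_5=1, b_6=1, b_7=1, b_8=1.
b_4 = 0

0


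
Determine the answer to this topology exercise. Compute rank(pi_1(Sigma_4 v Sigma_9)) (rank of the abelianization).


For a wedge: H_1(A v B) = H_1(A) + H_1(B).
b_1(Sigma_4) = 8, b_1(Sigma_9) = 18.
b_1 = 8 + 18 = 26

26


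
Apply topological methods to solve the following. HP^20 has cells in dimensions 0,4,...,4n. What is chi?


HP^20 has one cell in each dimension 0, 4, ..., 4*20 (20+1 cells, all even-dim).
chi = 20 + 1 = 21

21


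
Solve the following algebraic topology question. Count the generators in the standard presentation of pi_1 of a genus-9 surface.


Standard presentation: pi_1(Sigma_g) = <a_1,b_1,...,a_g,b_g | [a_1,b_1]...[a_g,b_g] = 1>.
Number of generators = 2g = 2*9 = 18

18


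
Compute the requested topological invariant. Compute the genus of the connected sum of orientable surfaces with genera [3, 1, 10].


Genus is additive under connected sum of orientable surfaces.
g = 3 + 1 + 10 = 14

14


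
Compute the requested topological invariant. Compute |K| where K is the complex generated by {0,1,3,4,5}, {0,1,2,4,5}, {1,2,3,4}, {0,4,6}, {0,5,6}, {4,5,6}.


Each maximal simplex on m vertices has 2^m - 1 nonempty faces.
Take the union (dedupe shared faces).
Total distinct faces = 58

58


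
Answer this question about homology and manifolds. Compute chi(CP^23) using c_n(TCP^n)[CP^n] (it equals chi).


For any closed oriented manifold, <e(TM),[M]> = chi(M).
chi(CP^23) = 23+1 = 24

24


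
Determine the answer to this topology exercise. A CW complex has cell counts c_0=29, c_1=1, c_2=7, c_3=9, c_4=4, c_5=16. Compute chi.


chi = sum_k (-1)^k c_k.
= (-1)^0*29 + (-1)^1*1 + (-1)^2*7 + (-1)^3*9 + (-1)^4*4 + (-1)^5*16
= (29) + (-1) + (7) + (-9) + (4) + (-16)
= 14

14


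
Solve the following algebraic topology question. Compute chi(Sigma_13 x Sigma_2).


chi(Sigma_13) = 2 - 2*13 = -24
chi(Sigma_2) = 2 - 2*2 = -2
chi(product) = (-24) * (-2) = 48

48


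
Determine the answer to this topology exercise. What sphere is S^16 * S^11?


Join of spheres: S^m * S^n = S^{m+n+1}.
dim = 16 + 11 + 1 = 28

28


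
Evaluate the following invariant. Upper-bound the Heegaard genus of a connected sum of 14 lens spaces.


Heegaard genus satisfies g(A#B) <= g(A) + g(B).
Each lens space has g = 1.
Upper bound: 14 * 1 = 14

14


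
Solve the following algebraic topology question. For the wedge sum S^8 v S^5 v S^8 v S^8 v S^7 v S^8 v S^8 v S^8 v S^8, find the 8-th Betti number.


For a wedge of spheres, H_k (k>0) is free on one generator per sphere of dimension k.
Spheres of dimension 8: count = 7.
b_8 = 7

7


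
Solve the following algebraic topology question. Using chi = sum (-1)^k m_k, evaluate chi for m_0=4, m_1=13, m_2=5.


Morse theory: chi(M) = sum_k (-1)^k m_k where m_k = #(index-k critical points).
= (4) + (-13) + (5) = -4

-4


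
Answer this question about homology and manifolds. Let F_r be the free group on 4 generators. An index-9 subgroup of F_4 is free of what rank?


Nielsen-Schreier: an index-n subgroup of F_r is free of rank 1 + n(r-1).
Equivalently: chi(cover) = n*chi(base); chi(vee_r S^1) = 1 - 4 = -3.
chi(E) = 9*(-3) = -27; rank = 1 - chi(E) = 1 - (-27) = 28.
rank = 1 + 9*(4-1) = 1 + 27 = 28

28


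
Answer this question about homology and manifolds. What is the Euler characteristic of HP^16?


HP^16 has one cell in each dimension 0, 4, ..., 4*16 (16+1 cells, all even-dim).
chi = 16 + 1 = 17

17


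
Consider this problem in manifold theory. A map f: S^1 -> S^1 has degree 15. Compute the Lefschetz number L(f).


On S^1: L(f) = tr(f_0*) + (-1)^1 tr(f_1*) = 1 + (-1)^1 * deg(f).
L(f) = 1 + (-1)^1 * 15 = 1 + -15 = -14

-14


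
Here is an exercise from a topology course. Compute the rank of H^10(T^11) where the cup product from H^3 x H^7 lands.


Cup product: H^p x H^q -> H^{p+q}; here p+q = 3+7 = 10.
rank H^k(T^n) = C(n,k).
C(11,10) = 11

11


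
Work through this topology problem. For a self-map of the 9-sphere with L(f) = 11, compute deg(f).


L(f) = 1 + (-1)^9 deg(f) on S^9.
11 = 1 + (-1)^9 * deg(f)
(-1)^9 * deg(f) = 10
deg(f) = -10

-10


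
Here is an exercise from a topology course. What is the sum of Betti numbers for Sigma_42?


For Sigma_42: b_0 = 1, b_1 = 2g = 84, b_2 = 1.
Total = 1 + 84 + 1 = 86

86


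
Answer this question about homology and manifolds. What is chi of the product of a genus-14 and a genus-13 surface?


chi(Sigma_14) = 2 - 2*14 = -26
chi(Sigma_13) = 2 - 2*13 = -24
chi(product) = (-26) * (-24) = 624

624


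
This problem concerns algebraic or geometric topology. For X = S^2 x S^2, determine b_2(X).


Each S^d has Poincare polynomial 1 + t^d.
The product S^2 x S^2 has Poincare polynomial prod(1+t^d_i).
Expanding: b_0=1, b_2=2, b_4=1.
b_2 = 2

2


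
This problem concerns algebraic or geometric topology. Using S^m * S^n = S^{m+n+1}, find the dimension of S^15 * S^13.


Join of spheres: S^m * S^n = S^{m+n+1}.
dim = 15 + 13 + 1 = 29

29


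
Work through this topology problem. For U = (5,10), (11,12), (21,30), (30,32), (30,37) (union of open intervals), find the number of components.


Sort and merge overlapping open intervals.
Merged: (5,10), (11,12), (21,30), (30,37).
Number of components = 4

4


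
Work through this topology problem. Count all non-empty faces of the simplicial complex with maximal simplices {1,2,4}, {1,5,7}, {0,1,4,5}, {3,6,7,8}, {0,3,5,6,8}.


Each maximal simplex on m vertices has 2^m - 1 nonempty faces.
Take the union (dedupe shared faces).
Total distinct faces = 58

58


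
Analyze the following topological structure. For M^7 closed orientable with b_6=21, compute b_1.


Poincare duality for closed orientable n-manifolds: b_k = b_{n-k}.
Here n = 7, so b_1 = b_6 = 21

21


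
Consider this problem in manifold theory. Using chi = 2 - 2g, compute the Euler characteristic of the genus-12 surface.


For a closed orientable surface of genus g: chi = 2 - 2g.
Here g = 12.
chi = 2 - 2*12 = 2 - 24 = -22

-22


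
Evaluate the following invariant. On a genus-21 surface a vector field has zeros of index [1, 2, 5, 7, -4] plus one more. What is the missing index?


Poincare-Hopf: sum of indices = chi(M).
chi(Sigma_21) = 2 - 2*21 = -40.
Sum of known indices = 11.
x = chi - (sum known) = -40 - (11) = -51

-51


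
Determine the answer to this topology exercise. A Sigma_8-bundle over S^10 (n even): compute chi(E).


chi(S^10) = 2 (n even), chi(Sigma_8) = 2 - 2*8 = -14.
chi(E) = 2 * (-14) = -28

-28


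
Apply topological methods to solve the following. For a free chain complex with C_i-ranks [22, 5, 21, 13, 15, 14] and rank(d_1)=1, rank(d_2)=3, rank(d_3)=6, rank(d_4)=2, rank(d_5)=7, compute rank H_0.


rank H_k = rank(ker d_k) - rank(im d_{k+1}).
rank(ker d_0) = rank(C_0) - rank(d_0) = 22 - 0 = 22.
rank(im d_{0+1}) = 1.
rank H_0 = 22 - 1 = 21

21


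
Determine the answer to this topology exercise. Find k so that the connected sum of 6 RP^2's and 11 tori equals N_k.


Since a >= 1, the sum is non-orientable; each T^2 can be replaced by RP^2 # RP^2 (since T^2#RP^2 = 3RP^2).
Total crosscaps k = 6 + 2*11 = 28.
Check via chi: chi = 6*1 + 11*0 - (6+11-1)*2 = -26 = 2 - k = -26. Consistent.

28


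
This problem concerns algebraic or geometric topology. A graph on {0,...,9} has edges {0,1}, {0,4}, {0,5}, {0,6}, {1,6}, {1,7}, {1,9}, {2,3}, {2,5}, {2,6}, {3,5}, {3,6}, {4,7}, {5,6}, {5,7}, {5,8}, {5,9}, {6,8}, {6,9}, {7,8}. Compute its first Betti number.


b_1 = E - V + (number of components).
E = 20, V = 10, components = 1.
b_1 = 20 - 10 + 1 = 11

11


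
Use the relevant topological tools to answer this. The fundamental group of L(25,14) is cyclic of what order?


pi_1(L(p,q)) = Z/pZ for any q coprime to p.
|pi_1(L(25,14))| = 25

25


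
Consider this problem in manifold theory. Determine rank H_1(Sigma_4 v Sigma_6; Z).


For a wedge: H_1(A v B) = H_1(A) + H_1(B).
b_1(Sigma_4) = 8, b_1(Sigma_6) = 12.
b_1 = 8 + 12 = 20

20


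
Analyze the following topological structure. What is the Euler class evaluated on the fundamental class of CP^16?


For any closed oriented manifold, <e(TM),[M]> = chi(M).
chi(CP^16) = 16+1 = 17

17


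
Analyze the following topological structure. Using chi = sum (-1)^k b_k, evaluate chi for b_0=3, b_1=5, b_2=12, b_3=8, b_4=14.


chi = sum_k (-1)^k b_k.
= (3) + (-5) + (12) + (-8) + (14)
= 16

16


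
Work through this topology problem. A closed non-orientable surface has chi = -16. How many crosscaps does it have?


chi = 2 - k for closed non-orientable surfaces with k crosscaps.
-16 = 2 - k
k = 2 - (-16) = 18

18


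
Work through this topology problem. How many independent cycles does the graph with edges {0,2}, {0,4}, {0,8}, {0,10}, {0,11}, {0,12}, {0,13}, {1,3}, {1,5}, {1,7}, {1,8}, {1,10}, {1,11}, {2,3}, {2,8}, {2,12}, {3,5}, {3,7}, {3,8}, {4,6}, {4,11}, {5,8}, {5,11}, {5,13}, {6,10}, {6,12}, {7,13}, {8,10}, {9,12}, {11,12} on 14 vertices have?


b_1 = E - V + (number of components).
E = 30, V = 14, components = 1.
b_1 = 30 - 14 + 1 = 17

17


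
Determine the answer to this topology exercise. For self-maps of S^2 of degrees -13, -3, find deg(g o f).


Degree is multiplicative under composition: deg(g o f) = deg(g) * deg(f).
= -3 * -13 = 39

39


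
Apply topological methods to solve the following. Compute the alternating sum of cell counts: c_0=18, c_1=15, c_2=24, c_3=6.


chi = sum_k (-1)^k c_k.
= (-1)^0*18 + (-1)^1*15 + (-1)^2*24 + (-1)^3*6
= (18) + (-15) + (24) + (-6)
= 21

21


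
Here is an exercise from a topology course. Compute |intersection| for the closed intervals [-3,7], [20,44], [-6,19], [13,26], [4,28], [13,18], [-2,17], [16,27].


Intersection = [max(a_i), min(b_i)] = [20, 7].
Since 20 > 7, the intersection is empty.
Length = 0

0


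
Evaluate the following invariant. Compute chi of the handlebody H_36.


A genus-g handlebody deformation retracts to a wedge of g circles.
chi(vee_g S^1) = 1 - g.
chi(H_36) = 1 - 36 = -35

-35


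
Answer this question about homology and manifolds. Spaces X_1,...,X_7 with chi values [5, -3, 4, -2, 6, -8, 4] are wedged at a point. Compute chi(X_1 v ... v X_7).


chi(A v B) = chi(A) + chi(B) - 1 (one point identified).
For 7 spaces: chi = (sum chi_i) - (7 - 1).
sum = 6; chi = 6 - 6 = 0

0


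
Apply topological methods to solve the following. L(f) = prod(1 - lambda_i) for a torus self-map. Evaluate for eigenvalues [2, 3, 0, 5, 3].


For a torus self-map: L(f) = det(I - A) where A acts on H_1.
L(f) = (1-2) * (1-3) * (1-0) * (1-5) * (1-3) = -1 * -2 * 1 * -4 * -2 = 16

16


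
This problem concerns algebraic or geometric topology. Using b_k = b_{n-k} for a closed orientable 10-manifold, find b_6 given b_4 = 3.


Poincare duality for closed orientable n-manifolds: b_k = b_{n-k}.
Here n = 10, so b_6 = b_4 = 3

3


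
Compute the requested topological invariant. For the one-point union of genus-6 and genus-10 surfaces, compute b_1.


For a wedge: H_1(A v B) = H_1(A) + H_1(B).
b_1(Sigma_6) = 12, b_1(Sigma_10) = 20.
b_1 = 12 + 20 = 32

32
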